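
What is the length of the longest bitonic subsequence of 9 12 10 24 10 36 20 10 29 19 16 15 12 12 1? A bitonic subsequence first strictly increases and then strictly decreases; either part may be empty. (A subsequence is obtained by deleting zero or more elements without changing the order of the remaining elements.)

10

One longest bitonic subsequence is 9, 12, 24, 36, 29, 19, 16, 15, 12, 1 (positions 1,2,4,6,9,10,11,12,14,15): it rises to 36 then falls. Length 10 is optimal.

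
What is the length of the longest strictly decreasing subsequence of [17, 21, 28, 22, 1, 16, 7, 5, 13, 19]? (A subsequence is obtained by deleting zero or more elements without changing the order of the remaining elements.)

Scanning left to right, the best length ending at each element is: 17→1, 21→1, 28→1, 22→2, 1→3, 16→3, 7→4, 5→5, 13→4, 19→3.
So the longest decreasing subsequence has length 5, e.g. 28, 22, 16, 7, 5.

5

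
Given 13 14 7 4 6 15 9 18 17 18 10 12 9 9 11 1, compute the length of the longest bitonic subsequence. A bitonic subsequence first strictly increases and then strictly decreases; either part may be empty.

Let inc[i] be the LIS ending at i and dec[i] the longest strictly decreasing subsequence starting at i. inc = [1, 2, 1, 1, 2, 3, 3, 4, 4, 5, 4, 5, 3, 3, 5, 1], dec = [4, 4, 3, 2, 2, 4, 2, 5, 4, 4, 3, 3, 2, 2, 2, 1].
max_i inc[i]+dec[i]−1 = 8, with one witness 13, 14, 15, 18, 17, 12, 11, 1.

8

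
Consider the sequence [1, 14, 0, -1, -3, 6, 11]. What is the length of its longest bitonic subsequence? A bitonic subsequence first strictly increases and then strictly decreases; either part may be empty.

One longest bitonic subsequence is 1, 14, 0, -1, -3 (positions 1,2,3,4,5): it rises to 14 then falls. Length 5 is optimal.

5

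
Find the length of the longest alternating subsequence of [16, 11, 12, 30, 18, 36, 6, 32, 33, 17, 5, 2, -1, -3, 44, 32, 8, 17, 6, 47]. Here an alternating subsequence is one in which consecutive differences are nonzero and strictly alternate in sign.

13

Track the best alternating length ending on an up-step vs a down-step at each position: up/down = 1/1, 1/2, 3/2, 3/1, 3/4, 5/1, 1/6, 7/6, 7/6, 7/8, 1/8, 1/8, 1/8, 1/8, 9/1, 9/10, 9/10, 11/10, 9/12, 13/1.
The maximum over both is 13; one such subsequence is 16, 11, 30, 18, 36, 6, 32, 17, 44, 8, 17, 6, 47.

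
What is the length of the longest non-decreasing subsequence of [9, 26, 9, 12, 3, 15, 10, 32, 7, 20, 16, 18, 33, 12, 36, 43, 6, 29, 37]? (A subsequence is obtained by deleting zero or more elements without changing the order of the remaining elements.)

Scanning left to right, the best length ending at each element is: 9→1, 26→2, 9→2, 12→3, 3→1, 15→4, 10→3, 32→5, 7→2, 20→5, 16→5, 18→6, 33→7, 12→4, 36→8, 43→9, 6→2, 29→7, 37→9.
So the longest non-decreasing subsequence has length 9, e.g. 9, 9, 12, 15, 16, 18, 33, 36, 43.

9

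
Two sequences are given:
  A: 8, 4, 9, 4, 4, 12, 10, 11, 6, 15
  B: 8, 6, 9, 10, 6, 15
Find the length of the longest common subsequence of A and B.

5

Backtracking the LCS table gives one alignment: 8 (A1,B1) → 9 (A3,B3) → 10 (A7,B4) → 6 (A9,B5) → 15 (A10,B6).
So the longest common subsequence has length 5.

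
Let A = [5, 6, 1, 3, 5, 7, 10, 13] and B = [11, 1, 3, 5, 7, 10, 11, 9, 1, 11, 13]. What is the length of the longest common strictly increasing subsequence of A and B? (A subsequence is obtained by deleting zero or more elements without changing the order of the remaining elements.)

A longest common strictly increasing subsequence is 1, 3, 5, 7, 10, 13 (length 6); it appears in order in both A and B, and no longer such subsequence exists.

6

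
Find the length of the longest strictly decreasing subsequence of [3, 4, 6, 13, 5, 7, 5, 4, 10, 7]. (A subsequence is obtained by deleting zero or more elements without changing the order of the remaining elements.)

4

Let dp[i] be the longest decreasing subsequence ending at position i. Then dp = [1, 1, 1, 1, 2, 2, 3, 4, 2, 3].
The maximum is 4; one witness is 13, 7, 5, 4 at positions 4,6,7,8.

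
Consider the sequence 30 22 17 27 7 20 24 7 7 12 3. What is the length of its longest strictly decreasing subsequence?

5

One longest decreasing subsequence is 30, 22, 17, 7, 3 (positions 1,2,3,5,11), of length 5; no longer one exists.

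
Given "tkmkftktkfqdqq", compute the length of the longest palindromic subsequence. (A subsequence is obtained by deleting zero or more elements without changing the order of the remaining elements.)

One longest palindromic subsequence is fktkf (positions 5,7,8,9,10); it reads the same forward and backward, and the interval DP gives dp[1][14] = 5.

5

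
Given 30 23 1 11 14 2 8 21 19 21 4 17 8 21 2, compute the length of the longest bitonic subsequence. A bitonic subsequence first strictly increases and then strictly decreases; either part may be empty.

8

Let inc[i] be the LIS ending at i and dec[i] the longest strictly decreasing subsequence starting at i. inc = [1, 1, 1, 2, 3, 2, 3, 4, 4, 5, 3, 4, 4, 5, 2], dec = [7, 6, 1, 4, 4, 1, 3, 5, 4, 4, 2, 3, 2, 2, 1].
max_i inc[i]+dec[i]−1 = 8, with one witness 1, 11, 14, 21, 19, 17, 8, 2.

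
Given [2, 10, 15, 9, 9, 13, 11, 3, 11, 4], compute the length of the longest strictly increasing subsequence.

One longest increasing subsequence is 2, 10, 15 (positions 1,2,3), of length 3; no longer one exists.

3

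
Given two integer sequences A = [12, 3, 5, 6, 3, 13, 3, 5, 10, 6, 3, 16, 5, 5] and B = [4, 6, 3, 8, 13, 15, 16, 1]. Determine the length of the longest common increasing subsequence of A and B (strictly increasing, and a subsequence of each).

3

A longest common strictly increasing subsequence is 6, 13, 16 (length 3); it appears in order in both A and B, and no longer such subsequence exists.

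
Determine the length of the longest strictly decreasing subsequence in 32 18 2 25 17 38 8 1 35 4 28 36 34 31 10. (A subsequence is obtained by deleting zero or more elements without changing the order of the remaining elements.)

5

One longest decreasing subsequence is 32, 18, 17, 8, 1 (positions 1,2,5,7,8), of length 5; no longer one exists.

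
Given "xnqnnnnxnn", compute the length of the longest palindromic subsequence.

7

Using dp[i][j] = 2 + dp[i+1][j−1] if the ends match, else max(dp[i+1][j], dp[i][j−1]):
dp[1][10] = 7. A witness is nnnnnnn at positions 2,4,5,6,7,9,10.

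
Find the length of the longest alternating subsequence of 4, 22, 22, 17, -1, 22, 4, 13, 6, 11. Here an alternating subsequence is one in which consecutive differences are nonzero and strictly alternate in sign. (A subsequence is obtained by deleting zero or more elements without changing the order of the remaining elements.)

Track the best alternating length ending on an up-step vs a down-step at each position: up/down = 1/1, 2/1, 2/1, 2/3, 1/3, 4/1, 4/5, 6/5, 6/7, 8/7.
The maximum over both is 8; one such subsequence is 4, 22, 17, 22, 4, 13, 6, 11.

8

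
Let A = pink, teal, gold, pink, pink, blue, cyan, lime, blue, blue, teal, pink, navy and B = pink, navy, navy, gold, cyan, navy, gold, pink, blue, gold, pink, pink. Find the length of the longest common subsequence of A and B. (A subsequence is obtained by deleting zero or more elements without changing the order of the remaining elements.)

5

Backtracking the LCS table gives one alignment: pink (A1,B1) → gold (A3,B7) → pink (A4,B8) → pink (A5,B11) → pink (A12,B12).
So the longest common subsequence has length 5.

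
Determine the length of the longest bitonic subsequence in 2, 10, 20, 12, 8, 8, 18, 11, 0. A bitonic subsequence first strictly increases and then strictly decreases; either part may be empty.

6

Let inc[i] be the LIS ending at i and dec[i] the longest strictly decreasing subsequence starting at i. inc = [1, 2, 3, 3, 2, 2, 4, 3, 1], dec = [2, 3, 4, 3, 2, 2, 3, 2, 1].
max_i inc[i]+dec[i]−1 = 6, with one witness 2, 10, 20, 18, 11, 0.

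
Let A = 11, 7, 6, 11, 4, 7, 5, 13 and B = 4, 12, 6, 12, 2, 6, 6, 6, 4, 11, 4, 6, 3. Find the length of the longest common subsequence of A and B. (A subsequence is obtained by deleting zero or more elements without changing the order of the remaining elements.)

A longest common subsequence is 6, 11, 4 (length 3); the LCS DP confirms no longer common subsequence exists.

3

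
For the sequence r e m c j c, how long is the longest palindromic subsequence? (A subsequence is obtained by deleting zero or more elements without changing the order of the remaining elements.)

Using dp[i][j] = 2 + dp[i+1][j−1] if the ends match, else max(dp[i+1][j], dp[i][j−1]):
dp[1][6] = 3. A witness is cjc at positions 4,5,6.

3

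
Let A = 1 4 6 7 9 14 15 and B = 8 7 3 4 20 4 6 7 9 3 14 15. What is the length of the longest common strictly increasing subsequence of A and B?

6

A longest common strictly increasing subsequence is 4, 6, 7, 9, 14, 15 (length 6); it appears in order in both A and B, and no longer such subsequence exists.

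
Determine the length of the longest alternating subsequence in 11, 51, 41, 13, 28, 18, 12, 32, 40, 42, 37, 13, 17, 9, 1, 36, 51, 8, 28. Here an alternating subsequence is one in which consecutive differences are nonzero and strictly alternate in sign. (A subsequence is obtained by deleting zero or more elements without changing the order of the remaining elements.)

12

A longest alternating subsequence is 11, 51, 13, 28, 18, 32, 13, 17, 9, 36, 8, 28 (positions 1,2,4,5,6,8,12,13,14,16,18,19); its 11 consecutive differences strictly alternate in sign, and length 12 is optimal.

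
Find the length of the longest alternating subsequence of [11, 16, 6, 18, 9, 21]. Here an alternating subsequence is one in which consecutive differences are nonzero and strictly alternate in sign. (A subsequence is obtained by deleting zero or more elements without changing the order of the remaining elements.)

Track the best alternating length ending on an up-step vs a down-step at each position: up/down = 1/1, 2/1, 1/3, 4/1, 4/5, 6/1.
The maximum over both is 6; one such subsequence is 11, 16, 6, 18, 9, 21.

6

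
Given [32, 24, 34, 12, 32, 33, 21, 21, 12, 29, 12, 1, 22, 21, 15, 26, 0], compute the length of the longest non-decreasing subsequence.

One longest non-decreasing subsequence is 12, 21, 21, 22, 26 (positions 4,7,8,13,16), of length 5; no longer one exists.

5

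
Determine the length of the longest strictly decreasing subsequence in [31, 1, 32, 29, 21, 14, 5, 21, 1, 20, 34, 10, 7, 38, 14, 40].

One longest decreasing subsequence is 31, 29, 21, 14, 5, 1 (positions 1,4,5,6,7,9), of length 6; no longer one exists.

6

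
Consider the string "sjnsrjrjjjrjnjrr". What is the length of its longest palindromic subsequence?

One longest palindromic subsequence is jnjrjjjrjnj (positions 2,3,6,7,8,9,10,11,12,13,14); it reads the same forward and backward, and the interval DP gives dp[1][16] = 11.

11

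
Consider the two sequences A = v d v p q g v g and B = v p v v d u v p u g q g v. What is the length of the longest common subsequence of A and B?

7

A longest common subsequence is vdvpqgv (length 7); the LCS DP confirms no longer common subsequence exists.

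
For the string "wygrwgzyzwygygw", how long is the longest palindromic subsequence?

Using dp[i][j] = 2 + dp[i+1][j−1] if the ends match, else max(dp[i+1][j], dp[i][j−1]):
dp[1][15] = 11. A witness is wygwzyzwgyw at positions 1,2,3,5,7,8,9,10,12,13,15.

11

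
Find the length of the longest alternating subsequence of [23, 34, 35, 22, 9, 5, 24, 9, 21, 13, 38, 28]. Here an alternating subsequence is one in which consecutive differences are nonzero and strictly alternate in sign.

Track the best alternating length ending on an up-step vs a down-step at each position: up/down = 1/1, 2/1, 2/1, 1/3, 1/3, 1/3, 4/3, 4/5, 6/5, 6/7, 8/1, 8/9.
The maximum over both is 9; one such subsequence is 23, 34, 22, 24, 9, 21, 13, 38, 28.

9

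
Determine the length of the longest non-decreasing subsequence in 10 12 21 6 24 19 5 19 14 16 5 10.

4

Scanning left to right, the best length ending at each element is: 10→1, 12→2, 21→3, 6→1, 24→4, 19→3, 5→1, 19→4, 14→3, 16→4, 5→2, 10→3.
So the longest non-decreasing subsequence has length 4, e.g. 10, 12, 21, 24.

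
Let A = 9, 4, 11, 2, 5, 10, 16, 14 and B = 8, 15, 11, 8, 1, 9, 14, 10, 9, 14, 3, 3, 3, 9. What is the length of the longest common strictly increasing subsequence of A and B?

3

A longest common strictly increasing subsequence is 9, 10, 14 (length 3); it appears in order in both A and B, and no longer such subsequence exists.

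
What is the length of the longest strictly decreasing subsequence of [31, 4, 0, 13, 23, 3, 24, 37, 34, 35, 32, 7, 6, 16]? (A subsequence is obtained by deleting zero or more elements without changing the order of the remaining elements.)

5

One longest decreasing subsequence is 37, 34, 32, 7, 6 (positions 8,9,11,12,13), of length 5; no longer one exists.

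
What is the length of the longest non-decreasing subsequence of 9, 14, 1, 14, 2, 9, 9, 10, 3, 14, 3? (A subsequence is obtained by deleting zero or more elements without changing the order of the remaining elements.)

Let dp[i] be the longest non-decreasing subsequence ending at position i. Then dp = [1, 2, 1, 3, 2, 3, 4, 5, 3, 6, 4].
The maximum is 6; one witness is 1, 2, 9, 9, 10, 14 at positions 3,5,6,7,8,10.

6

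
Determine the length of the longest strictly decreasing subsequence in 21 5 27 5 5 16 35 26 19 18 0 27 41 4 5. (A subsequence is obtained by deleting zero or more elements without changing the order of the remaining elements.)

Let dp[i] be the longest decreasing subsequence ending at position i. Then dp = [1, 2, 1, 2, 2, 2, 1, 2, 3, 4, 5, 2, 1, 5, 5].
The maximum is 5; one witness is 27, 26, 19, 18, 0 at positions 3,8,9,10,11.

5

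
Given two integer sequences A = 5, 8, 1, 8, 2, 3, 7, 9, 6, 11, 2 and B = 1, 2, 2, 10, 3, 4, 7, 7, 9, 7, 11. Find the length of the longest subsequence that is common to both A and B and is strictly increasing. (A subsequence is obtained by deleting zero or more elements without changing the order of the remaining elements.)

A longest common strictly increasing subsequence is 1, 2, 3, 7, 9, 11 (length 6); it appears in order in both A and B, and no longer such subsequence exists.

6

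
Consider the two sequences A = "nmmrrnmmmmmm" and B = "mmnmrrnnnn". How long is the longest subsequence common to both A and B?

5

Backtracking the LCS table gives one alignment: n (A1,B3) → m (A3,B4) → r (A4,B5) → r (A5,B6) → n (A6,B10).
So the longest common subsequence has length 5.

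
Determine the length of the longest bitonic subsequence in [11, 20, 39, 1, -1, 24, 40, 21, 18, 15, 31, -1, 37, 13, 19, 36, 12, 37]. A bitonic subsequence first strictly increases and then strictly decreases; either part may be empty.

Let inc[i] be the LIS ending at i and dec[i] the longest strictly decreasing subsequence starting at i. inc = [1, 2, 3, 1, 1, 3, 4, 3, 2, 2, 4, 1, 5, 2, 3, 5, 2, 6], dec = [3, 5, 7, 2, 1, 6, 6, 5, 4, 3, 3, 1, 3, 2, 2, 2, 1, 1].
max_i inc[i]+dec[i]−1 = 9, with one witness 11, 20, 39, 24, 21, 18, 15, 13, 12.

9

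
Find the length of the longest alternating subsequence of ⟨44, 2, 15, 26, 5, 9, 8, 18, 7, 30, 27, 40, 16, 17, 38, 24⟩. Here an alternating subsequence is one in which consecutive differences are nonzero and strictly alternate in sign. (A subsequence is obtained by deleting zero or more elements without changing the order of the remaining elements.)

14

A longest alternating subsequence is 44, 2, 15, 5, 9, 8, 18, 7, 30, 27, 40, 16, 38, 24 (positions 1,2,3,5,6,7,8,9,10,11,12,13,15,16); its 13 consecutive differences strictly alternate in sign, and length 14 is optimal.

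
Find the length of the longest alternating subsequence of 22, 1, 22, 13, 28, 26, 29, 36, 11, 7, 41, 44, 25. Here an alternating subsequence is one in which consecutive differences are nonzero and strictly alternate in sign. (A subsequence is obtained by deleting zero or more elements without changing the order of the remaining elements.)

10

Track the best alternating length ending on an up-step vs a down-step at each position: up/down = 1/1, 1/2, 3/1, 3/4, 5/1, 5/6, 7/1, 7/1, 3/8, 3/8, 9/1, 9/1, 9/10.
The maximum over both is 10; one such subsequence is 22, 1, 22, 13, 28, 26, 29, 11, 41, 25.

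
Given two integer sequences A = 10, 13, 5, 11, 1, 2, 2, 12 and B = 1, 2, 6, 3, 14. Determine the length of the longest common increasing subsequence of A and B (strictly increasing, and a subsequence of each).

A longest common strictly increasing subsequence is 1, 2 (length 2); it appears in order in both A and B, and no longer such subsequence exists.

2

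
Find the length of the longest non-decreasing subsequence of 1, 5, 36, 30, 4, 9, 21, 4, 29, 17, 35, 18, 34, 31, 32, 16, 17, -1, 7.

7

Scanning left to right, the best length ending at each element is: 1→1, 5→2, 36→3, 30→3, 4→2, 9→3, 21→4, 4→3, 29→5, 17→4, 35→6, 18→5, 34→6, 31→6, 32→7, 16→4, 17→5, -1→1, 7→4.
So the longest non-decreasing subsequence has length 7, e.g. 1, 5, 9, 21, 29, 31, 32.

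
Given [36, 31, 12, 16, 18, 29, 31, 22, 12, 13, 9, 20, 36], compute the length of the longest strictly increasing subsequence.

6

Scanning left to right, the best length ending at each element is: 36→1, 31→1, 12→1, 16→2, 18→3, 29→4, 31→5, 22→4, 12→1, 13→2, 9→1, 20→4, 36→6.
So the longest increasing subsequence has length 6, e.g. 12, 16, 18, 29, 31, 36.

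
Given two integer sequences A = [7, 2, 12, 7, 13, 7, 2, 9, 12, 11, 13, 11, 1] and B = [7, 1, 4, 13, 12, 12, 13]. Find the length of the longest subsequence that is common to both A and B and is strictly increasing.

For each value that appears in both, track the longest common increasing run ending there.
The best achievable length is 3; one witness is 7, 12, 13 (A-positions 1,3,5, B-positions 1,5,7).

3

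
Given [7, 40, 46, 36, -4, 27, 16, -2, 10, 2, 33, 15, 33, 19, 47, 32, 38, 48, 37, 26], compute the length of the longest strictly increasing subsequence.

Scanning left to right, the best length ending at each element is: 7→1, 40→2, 46→3, 36→2, -4→1, 27→2, 16→2, -2→2, 10→3, 2→3, 33→4, 15→4, 33→5, 19→5, 47→6, 32→6, 38→7, 48→8, 37→7, 26→6.
So the longest increasing subsequence has length 8, e.g. -4, -2, 10, 15, 19, 32, 38, 48.

8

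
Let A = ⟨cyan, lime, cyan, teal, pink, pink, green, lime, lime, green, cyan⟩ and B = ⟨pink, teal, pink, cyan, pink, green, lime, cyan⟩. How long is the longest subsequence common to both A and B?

Backtracking the LCS table gives one alignment: teal (A4,B2) → pink (A5,B3) → pink (A6,B5) → green (A7,B6) → lime (A9,B7) → cyan (A11,B8).
So the longest common subsequence has length 6.

6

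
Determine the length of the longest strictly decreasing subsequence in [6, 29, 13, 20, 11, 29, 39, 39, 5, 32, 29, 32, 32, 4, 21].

Let dp[i] be the longest decreasing subsequence ending at position i. Then dp = [1, 1, 2, 2, 3, 1, 1, 1, 4, 2, 3, 2, 2, 5, 4].
The maximum is 5; one witness is 29, 13, 11, 5, 4 at positions 2,3,5,9,14.

5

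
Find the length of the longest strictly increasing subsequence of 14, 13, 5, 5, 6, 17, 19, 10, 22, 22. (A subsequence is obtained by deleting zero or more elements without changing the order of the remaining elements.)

Scanning left to right, the best length ending at each element is: 14→1, 13→1, 5→1, 5→1, 6→2, 17→3, 19→4, 10→3, 22→5, 22→5.
So the longest increasing subsequence has length 5, e.g. 5, 6, 17, 19, 22.

5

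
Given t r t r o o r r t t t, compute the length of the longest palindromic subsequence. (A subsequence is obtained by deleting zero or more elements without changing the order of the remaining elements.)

One longest palindromic subsequence is ttroortt (positions 1,3,4,5,6,8,10,11); it reads the same forward and backward, and the interval DP gives dp[1][11] = 8.

8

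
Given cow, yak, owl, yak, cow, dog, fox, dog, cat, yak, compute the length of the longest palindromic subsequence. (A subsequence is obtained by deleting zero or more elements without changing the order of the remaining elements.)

One longest palindromic subsequence is yak dog fox dog yak (positions 2,6,7,8,10); it reads the same forward and backward, and the interval DP gives dp[1][10] = 5.

5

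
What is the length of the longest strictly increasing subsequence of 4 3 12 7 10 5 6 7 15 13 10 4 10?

Scanning left to right, the best length ending at each element is: 4→1, 3→1, 12→2, 7→2, 10→3, 5→2, 6→3, 7→4, 15→5, 13→5, 10→5, 4→2, 10→5.
So the longest increasing subsequence has length 5, e.g. 4, 5, 6, 7, 15.

5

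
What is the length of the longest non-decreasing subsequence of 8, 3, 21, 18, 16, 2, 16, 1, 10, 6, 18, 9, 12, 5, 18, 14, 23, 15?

6

One longest non-decreasing subsequence is 8, 16, 16, 18, 18, 23 (positions 1,5,7,11,15,17), of length 6; no longer one exists.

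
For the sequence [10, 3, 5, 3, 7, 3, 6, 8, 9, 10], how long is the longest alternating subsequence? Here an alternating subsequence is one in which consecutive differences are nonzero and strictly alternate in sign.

Track the best alternating length ending on an up-step vs a down-step at each position: up/down = 1/1, 1/2, 3/2, 1/4, 5/2, 1/6, 7/6, 7/2, 7/2, 7/1.
The maximum over both is 7; one such subsequence is 10, 3, 5, 3, 7, 3, 6.

7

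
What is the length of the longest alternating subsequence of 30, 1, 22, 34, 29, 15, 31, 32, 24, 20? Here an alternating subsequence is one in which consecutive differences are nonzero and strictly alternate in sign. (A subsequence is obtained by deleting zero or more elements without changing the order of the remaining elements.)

6

Track the best alternating length ending on an up-step vs a down-step at each position: up/down = 1/1, 1/2, 3/2, 3/1, 3/4, 3/4, 5/4, 5/4, 5/6, 5/6.
The maximum over both is 6; one such subsequence is 30, 1, 34, 29, 31, 24.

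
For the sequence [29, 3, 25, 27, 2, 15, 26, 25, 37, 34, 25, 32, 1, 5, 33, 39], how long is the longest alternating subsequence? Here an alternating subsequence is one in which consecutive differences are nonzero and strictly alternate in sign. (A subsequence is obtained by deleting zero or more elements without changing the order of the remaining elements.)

11

Track the best alternating length ending on an up-step vs a down-step at each position: up/down = 1/1, 1/2, 3/2, 3/2, 1/4, 5/4, 5/4, 5/6, 7/1, 7/8, 5/8, 9/8, 1/10, 11/10, 11/8, 11/1.
The maximum over both is 11; one such subsequence is 29, 3, 25, 2, 26, 25, 37, 25, 32, 1, 5.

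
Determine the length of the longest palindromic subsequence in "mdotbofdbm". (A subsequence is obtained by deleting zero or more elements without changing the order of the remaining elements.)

One longest palindromic subsequence is mdobodm (positions 1,2,3,5,6,8,10); it reads the same forward and backward, and the interval DP gives dp[1][10] = 7.

7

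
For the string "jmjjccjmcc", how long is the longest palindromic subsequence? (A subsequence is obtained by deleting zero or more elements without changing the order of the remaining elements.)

6

One longest palindromic subsequence is mjccjm (positions 2,3,5,6,7,8); it reads the same forward and backward, and the interval DP gives dp[1][10] = 6.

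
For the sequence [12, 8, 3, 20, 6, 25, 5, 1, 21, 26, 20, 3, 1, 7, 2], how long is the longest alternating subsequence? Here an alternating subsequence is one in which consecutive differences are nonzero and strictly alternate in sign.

10

A longest alternating subsequence is 12, 8, 20, 6, 25, 5, 21, 3, 7, 2 (positions 1,2,4,5,6,7,9,12,14,15); its 9 consecutive differences strictly alternate in sign, and length 10 is optimal.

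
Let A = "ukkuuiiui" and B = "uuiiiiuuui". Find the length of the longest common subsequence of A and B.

6

Backtracking the LCS table gives one alignment: u (A1,B1) → u (A4,B2) → i (A6,B5) → i (A7,B6) → u (A8,B9) → i (A9,B10).
So the longest common subsequence has length 6.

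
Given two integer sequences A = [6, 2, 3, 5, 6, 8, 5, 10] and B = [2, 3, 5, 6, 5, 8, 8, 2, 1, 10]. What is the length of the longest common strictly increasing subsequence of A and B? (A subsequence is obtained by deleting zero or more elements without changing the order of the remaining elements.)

For each value that appears in both, track the longest common increasing run ending there.
The best achievable length is 6; one witness is 2, 3, 5, 6, 8, 10 (A-positions 2,3,4,5,6,8, B-positions 1,2,3,4,6,10).

6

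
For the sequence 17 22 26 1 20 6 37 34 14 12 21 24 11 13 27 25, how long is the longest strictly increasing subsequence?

Scanning left to right, the best length ending at each element is: 17→1, 22→2, 26→3, 1→1, 20→2, 6→2, 37→4, 34→4, 14→3, 12→3, 21→4, 24→5, 11→3, 13→4, 27→6, 25→6.
So the longest increasing subsequence has length 6, e.g. 1, 6, 14, 21, 24, 27.

6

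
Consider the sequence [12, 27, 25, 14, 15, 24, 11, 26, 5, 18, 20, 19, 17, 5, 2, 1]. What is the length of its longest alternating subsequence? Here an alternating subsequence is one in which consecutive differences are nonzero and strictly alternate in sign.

9

A longest alternating subsequence is 12, 27, 14, 15, 11, 26, 5, 20, 19 (positions 1,2,4,5,7,8,9,11,12); its 8 consecutive differences strictly alternate in sign, and length 9 is optimal.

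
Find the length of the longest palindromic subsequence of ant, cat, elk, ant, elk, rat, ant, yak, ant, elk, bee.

One longest palindromic subsequence is elk ant yak ant elk (positions 5,7,8,9,10); it reads the same forward and backward, and the interval DP gives dp[1][11] = 5.

5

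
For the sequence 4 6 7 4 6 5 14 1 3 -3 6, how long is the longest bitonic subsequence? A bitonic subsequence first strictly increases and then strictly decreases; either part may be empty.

One longest bitonic subsequence is 4, 6, 7, 6, 5, 3, -3 (positions 1,2,3,5,6,9,10): it rises to 7 then falls. Length 7 is optimal.

7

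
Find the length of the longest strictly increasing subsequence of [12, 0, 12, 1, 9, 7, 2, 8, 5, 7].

One longest increasing subsequence is 0, 1, 2, 5, 7 (positions 2,4,7,9,10), of length 5; no longer one exists.

5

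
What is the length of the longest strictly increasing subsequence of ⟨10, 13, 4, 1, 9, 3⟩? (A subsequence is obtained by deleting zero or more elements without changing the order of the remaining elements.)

2

One longest increasing subsequence is 10, 13 (positions 1,2), of length 2; no longer one exists.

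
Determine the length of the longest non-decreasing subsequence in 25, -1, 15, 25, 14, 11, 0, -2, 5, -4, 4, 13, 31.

Scanning left to right, the best length ending at each element is: 25→1, -1→1, 15→2, 25→3, 14→2, 11→2, 0→2, -2→1, 5→3, -4→1, 4→3, 13→4, 31→5.
So the longest non-decreasing subsequence has length 5, e.g. -1, 0, 5, 13, 31.

5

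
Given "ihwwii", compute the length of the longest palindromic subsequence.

One longest palindromic subsequence is iwwi (positions 1,3,4,6); it reads the same forward and backward, and the interval DP gives dp[1][6] = 4.

4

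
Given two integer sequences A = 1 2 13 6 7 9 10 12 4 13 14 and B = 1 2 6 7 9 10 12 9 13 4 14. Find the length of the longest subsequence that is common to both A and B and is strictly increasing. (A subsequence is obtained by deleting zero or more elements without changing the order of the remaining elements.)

For each value that appears in both, track the longest common increasing run ending there.
The best achievable length is 9; one witness is 1, 2, 6, 7, 9, 10, 12, 13, 14 (A-positions 1,2,4,5,6,7,8,10,11, B-positions 1,2,3,4,5,6,7,9,11).

9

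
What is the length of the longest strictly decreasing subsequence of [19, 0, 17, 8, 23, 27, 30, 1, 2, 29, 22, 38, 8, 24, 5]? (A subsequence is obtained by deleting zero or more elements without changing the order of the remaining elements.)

5

Scanning left to right, the best length ending at each element is: 19→1, 0→2, 17→2, 8→3, 23→1, 27→1, 30→1, 1→4, 2→4, 29→2, 22→3, 38→1, 8→4, 24→3, 5→5.
So the longest decreasing subsequence has length 5, e.g. 30, 29, 22, 8, 5.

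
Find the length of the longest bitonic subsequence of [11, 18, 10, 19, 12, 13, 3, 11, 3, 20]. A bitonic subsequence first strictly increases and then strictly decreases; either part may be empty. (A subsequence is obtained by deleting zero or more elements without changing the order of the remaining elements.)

6

One longest bitonic subsequence is 11, 18, 19, 13, 11, 3 (positions 1,2,4,6,8,9): it rises to 19 then falls. Length 6 is optimal.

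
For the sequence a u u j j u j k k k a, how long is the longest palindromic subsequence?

6

One longest palindromic subsequence is aujjua (positions 1,3,4,5,6,11); it reads the same forward and backward, and the interval DP gives dp[1][11] = 6.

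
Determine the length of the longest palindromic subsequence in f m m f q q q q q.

5

Using dp[i][j] = 2 + dp[i+1][j−1] if the ends match, else max(dp[i+1][j], dp[i][j−1]):
dp[1][9] = 5. A witness is qqqqq at positions 5,6,7,8,9.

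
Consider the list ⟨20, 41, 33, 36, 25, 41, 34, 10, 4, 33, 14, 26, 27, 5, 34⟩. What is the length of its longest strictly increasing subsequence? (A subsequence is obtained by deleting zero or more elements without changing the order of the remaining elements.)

Let dp[i] be the longest increasing subsequence ending at position i. Then dp = [1, 2, 2, 3, 2, 4, 3, 1, 1, 3, 2, 3, 4, 2, 5].
The maximum is 5; one witness is 20, 25, 26, 27, 34 at positions 1,5,12,13,15.

5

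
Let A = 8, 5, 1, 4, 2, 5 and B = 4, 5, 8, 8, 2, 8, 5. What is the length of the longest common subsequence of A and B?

Backtracking the LCS table gives one alignment: 8 (A1,B4) → 2 (A5,B5) → 5 (A6,B7).
So the longest common subsequence has length 3.

3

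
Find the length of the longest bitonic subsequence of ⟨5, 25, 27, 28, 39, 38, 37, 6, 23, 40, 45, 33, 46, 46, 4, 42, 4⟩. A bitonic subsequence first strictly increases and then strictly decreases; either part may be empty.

Let inc[i] be the LIS ending at i and dec[i] the longest strictly decreasing subsequence starting at i. inc = [1, 2, 3, 4, 5, 5, 5, 2, 3, 6, 7, 5, 8, 8, 1, 7, 1], dec = [2, 3, 3, 3, 5, 4, 3, 2, 2, 3, 3, 2, 3, 3, 1, 2, 1].
max_i inc[i]+dec[i]−1 = 10, with one witness 5, 25, 27, 28, 39, 40, 45, 46, 42, 4.

10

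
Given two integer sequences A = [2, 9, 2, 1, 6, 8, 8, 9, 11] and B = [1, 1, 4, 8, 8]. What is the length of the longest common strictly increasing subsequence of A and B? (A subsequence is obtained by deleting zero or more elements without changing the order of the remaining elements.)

For each value that appears in both, track the longest common increasing run ending there.
The best achievable length is 2; one witness is 1, 8 (A-positions 4,6, B-positions 1,4).

2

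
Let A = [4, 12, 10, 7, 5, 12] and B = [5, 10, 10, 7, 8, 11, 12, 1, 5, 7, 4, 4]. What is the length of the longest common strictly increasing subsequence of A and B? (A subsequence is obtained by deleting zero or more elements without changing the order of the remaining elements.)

A longest common strictly increasing subsequence is 5, 12 (length 2); it appears in order in both A and B, and no longer such subsequence exists.

2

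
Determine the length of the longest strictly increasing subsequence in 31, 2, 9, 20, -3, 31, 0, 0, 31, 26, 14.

Scanning left to right, the best length ending at each element is: 31→1, 2→1, 9→2, 20→3, -3→1, 31→4, 0→2, 0→2, 31→4, 26→4, 14→3.
So the longest increasing subsequence has length 4, e.g. 2, 9, 20, 31.

4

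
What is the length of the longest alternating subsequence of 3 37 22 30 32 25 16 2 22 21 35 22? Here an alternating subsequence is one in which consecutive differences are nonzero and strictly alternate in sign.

Track the best alternating length ending on an up-step vs a down-step at each position: up/down = 1/1, 2/1, 2/3, 4/3, 4/3, 4/5, 2/5, 1/5, 6/5, 6/7, 8/3, 8/9.
The maximum over both is 9; one such subsequence is 3, 37, 22, 30, 16, 22, 21, 35, 22.

9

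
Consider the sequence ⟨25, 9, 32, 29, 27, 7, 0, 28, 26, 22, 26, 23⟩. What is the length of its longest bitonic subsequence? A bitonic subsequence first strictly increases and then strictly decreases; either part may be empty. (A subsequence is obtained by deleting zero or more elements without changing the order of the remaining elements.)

6

One longest bitonic subsequence is 25, 32, 29, 28, 26, 23 (positions 1,3,4,8,11,12): it rises to 32 then falls. Length 6 is optimal.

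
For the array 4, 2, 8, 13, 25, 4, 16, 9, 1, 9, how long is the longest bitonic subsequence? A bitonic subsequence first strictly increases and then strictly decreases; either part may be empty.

One longest bitonic subsequence is 4, 8, 13, 25, 16, 9, 1 (positions 1,3,4,5,7,8,9): it rises to 25 then falls. Length 7 is optimal.

7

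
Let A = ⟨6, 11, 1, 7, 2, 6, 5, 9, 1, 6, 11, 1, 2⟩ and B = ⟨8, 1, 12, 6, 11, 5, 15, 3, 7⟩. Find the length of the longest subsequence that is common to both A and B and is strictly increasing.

3

For each value that appears in both, track the longest common increasing run ending there.
The best achievable length is 3; one witness is 1, 6, 11 (A-positions 3,6,11, B-positions 2,4,5).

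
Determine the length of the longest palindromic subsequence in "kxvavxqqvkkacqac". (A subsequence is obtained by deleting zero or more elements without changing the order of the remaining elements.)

7

One longest palindromic subsequence is kxvavxk (positions 1,2,3,4,5,6,11); it reads the same forward and backward, and the interval DP gives dp[1][16] = 7.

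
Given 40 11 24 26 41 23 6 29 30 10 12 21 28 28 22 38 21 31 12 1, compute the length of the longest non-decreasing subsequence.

One longest non-decreasing subsequence is 6, 10, 12, 21, 28, 28, 38 (positions 7,10,11,12,13,14,16), of length 7; no longer one exists.

7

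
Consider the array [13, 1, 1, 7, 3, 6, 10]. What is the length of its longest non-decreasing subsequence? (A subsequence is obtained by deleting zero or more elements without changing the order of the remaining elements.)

One longest non-decreasing subsequence is 1, 1, 3, 6, 10 (positions 2,3,5,6,7), of length 5; no longer one exists.

5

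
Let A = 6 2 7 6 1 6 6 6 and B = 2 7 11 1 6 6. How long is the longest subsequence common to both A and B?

5

A longest common subsequence is 2, 7, 1, 6, 6 (length 5); the LCS DP confirms no longer common subsequence exists.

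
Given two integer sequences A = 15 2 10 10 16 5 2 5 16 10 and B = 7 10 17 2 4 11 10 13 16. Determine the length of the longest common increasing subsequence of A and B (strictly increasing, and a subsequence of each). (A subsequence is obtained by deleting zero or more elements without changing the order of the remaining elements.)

A longest common strictly increasing subsequence is 2, 10, 16 (length 3); it appears in order in both A and B, and no longer such subsequence exists.

3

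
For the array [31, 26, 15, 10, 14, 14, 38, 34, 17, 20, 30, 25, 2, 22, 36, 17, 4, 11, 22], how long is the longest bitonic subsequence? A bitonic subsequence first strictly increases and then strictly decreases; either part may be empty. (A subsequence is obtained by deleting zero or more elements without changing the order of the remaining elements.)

Let inc[i] be the LIS ending at i and dec[i] the longest strictly decreasing subsequence starting at i. inc = [1, 1, 1, 1, 2, 2, 3, 3, 3, 4, 5, 5, 1, 5, 6, 3, 2, 3, 5], dec = [6, 5, 3, 2, 2, 2, 7, 6, 2, 3, 5, 4, 1, 3, 3, 2, 1, 1, 1].
max_i inc[i]+dec[i]−1 = 9, with one witness 10, 14, 38, 34, 30, 25, 22, 17, 11.

9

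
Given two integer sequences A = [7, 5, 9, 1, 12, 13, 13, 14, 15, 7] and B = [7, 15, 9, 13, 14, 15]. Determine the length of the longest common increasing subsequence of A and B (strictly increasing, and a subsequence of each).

A longest common strictly increasing subsequence is 7, 9, 13, 14, 15 (length 5); it appears in order in both A and B, and no longer such subsequence exists.

5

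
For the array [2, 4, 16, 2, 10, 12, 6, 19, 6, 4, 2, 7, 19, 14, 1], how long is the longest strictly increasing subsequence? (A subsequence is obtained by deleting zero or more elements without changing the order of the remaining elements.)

5

Scanning left to right, the best length ending at each element is: 2→1, 4→2, 16→3, 2→1, 10→3, 12→4, 6→3, 19→5, 6→3, 4→2, 2→1, 7→4, 19→5, 14→5, 1→1.
So the longest increasing subsequence has length 5, e.g. 2, 4, 10, 12, 19.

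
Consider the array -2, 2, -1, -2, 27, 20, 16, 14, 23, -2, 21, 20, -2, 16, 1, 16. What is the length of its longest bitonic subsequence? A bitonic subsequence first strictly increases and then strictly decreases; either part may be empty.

8

One longest bitonic subsequence is -2, 2, 27, 23, 21, 20, 16, 1 (positions 1,2,5,9,11,12,14,15): it rises to 27 then falls. Length 8 is optimal.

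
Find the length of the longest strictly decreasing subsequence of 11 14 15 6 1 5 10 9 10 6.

4

Let dp[i] be the longest decreasing subsequence ending at position i. Then dp = [1, 1, 1, 2, 3, 3, 2, 3, 2, 4].
The maximum is 4; one witness is 11, 10, 9, 6 at positions 1,7,8,10.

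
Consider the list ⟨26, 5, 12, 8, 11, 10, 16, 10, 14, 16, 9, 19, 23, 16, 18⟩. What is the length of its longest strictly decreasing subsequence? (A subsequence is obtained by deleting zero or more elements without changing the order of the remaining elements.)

Scanning left to right, the best length ending at each element is: 26→1, 5→2, 12→2, 8→3, 11→3, 10→4, 16→2, 10→4, 14→3, 16→2, 9→5, 19→2, 23→2, 16→3, 18→3.
So the longest decreasing subsequence has length 5, e.g. 26, 12, 11, 10, 9.

5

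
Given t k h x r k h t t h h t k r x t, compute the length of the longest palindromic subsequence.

12

One longest palindromic subsequence is txrkthhtkrxt (positions 1,4,5,6,8,10,11,12,13,14,15,16); it reads the same forward and backward, and the interval DP gives dp[1][16] = 12.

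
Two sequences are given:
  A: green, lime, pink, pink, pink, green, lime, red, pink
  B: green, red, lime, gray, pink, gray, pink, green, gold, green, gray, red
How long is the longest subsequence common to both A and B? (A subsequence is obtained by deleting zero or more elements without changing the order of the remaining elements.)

6

A longest common subsequence is green, lime, pink, pink, green, red (length 6); the LCS DP confirms no longer common subsequence exists.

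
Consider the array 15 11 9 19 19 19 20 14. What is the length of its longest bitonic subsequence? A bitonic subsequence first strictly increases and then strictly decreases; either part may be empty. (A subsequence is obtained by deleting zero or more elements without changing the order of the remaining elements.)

One longest bitonic subsequence is 15, 19, 20, 14 (positions 1,4,7,8): it rises to 20 then falls. Length 4 is optimal.

4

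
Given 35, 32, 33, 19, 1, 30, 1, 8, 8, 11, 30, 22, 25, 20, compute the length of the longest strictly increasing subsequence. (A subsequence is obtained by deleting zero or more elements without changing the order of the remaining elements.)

Scanning left to right, the best length ending at each element is: 35→1, 32→1, 33→2, 19→1, 1→1, 30→2, 1→1, 8→2, 8→2, 11→3, 30→4, 22→4, 25→5, 20→4.
So the longest increasing subsequence has length 5, e.g. 1, 8, 11, 22, 25.

5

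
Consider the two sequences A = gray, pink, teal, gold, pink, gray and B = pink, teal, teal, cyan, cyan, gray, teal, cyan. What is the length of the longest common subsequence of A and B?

Backtracking the LCS table gives one alignment: pink (A2,B1) → teal (A3,B3) → gray (A6,B6).
So the longest common subsequence has length 3.

3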